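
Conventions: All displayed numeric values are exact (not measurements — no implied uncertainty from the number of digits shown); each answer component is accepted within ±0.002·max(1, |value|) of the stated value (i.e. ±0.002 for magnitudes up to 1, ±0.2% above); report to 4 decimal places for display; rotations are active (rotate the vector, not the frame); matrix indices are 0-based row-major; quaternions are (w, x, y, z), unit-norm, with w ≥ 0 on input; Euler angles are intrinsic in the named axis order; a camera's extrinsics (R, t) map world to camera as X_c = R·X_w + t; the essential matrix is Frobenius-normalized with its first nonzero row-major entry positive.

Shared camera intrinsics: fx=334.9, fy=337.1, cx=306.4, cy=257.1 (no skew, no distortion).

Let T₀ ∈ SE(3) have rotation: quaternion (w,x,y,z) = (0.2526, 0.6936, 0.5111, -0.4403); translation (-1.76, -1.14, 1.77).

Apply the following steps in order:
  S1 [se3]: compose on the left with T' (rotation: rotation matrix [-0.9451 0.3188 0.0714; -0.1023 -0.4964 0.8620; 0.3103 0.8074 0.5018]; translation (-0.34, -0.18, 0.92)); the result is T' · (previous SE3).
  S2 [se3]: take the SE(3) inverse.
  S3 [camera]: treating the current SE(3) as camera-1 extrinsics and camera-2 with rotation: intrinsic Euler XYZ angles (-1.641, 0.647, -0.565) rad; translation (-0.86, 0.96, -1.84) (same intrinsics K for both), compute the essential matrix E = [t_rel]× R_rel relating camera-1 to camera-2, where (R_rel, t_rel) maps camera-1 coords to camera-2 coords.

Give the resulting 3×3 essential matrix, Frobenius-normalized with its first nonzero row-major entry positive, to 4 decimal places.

after S1 (compose_se3): R=[0.0082 -0.9990 0.0434; -0.9998 -0.0075 0.0157; -0.0153 -0.0435 -0.9989], t=(1.0864, 2.0918, 0.3416)
after S2 (invert_se3): R=[0.0082 -0.9998 -0.0153; -0.9990 -0.0075 -0.0435; 0.0434 0.0157 -0.9989], t=(2.0878, 1.1159, 0.2613)
after S3 (essential): [0.2308 0.3039 -0.5528; 0.1071 0.5957 0.3653; 0.0731 0.0845 -0.1912]

matrix = [0.2308 0.3039 -0.5528; 0.1071 0.5957 0.3653; 0.0731 0.0845 -0.1912]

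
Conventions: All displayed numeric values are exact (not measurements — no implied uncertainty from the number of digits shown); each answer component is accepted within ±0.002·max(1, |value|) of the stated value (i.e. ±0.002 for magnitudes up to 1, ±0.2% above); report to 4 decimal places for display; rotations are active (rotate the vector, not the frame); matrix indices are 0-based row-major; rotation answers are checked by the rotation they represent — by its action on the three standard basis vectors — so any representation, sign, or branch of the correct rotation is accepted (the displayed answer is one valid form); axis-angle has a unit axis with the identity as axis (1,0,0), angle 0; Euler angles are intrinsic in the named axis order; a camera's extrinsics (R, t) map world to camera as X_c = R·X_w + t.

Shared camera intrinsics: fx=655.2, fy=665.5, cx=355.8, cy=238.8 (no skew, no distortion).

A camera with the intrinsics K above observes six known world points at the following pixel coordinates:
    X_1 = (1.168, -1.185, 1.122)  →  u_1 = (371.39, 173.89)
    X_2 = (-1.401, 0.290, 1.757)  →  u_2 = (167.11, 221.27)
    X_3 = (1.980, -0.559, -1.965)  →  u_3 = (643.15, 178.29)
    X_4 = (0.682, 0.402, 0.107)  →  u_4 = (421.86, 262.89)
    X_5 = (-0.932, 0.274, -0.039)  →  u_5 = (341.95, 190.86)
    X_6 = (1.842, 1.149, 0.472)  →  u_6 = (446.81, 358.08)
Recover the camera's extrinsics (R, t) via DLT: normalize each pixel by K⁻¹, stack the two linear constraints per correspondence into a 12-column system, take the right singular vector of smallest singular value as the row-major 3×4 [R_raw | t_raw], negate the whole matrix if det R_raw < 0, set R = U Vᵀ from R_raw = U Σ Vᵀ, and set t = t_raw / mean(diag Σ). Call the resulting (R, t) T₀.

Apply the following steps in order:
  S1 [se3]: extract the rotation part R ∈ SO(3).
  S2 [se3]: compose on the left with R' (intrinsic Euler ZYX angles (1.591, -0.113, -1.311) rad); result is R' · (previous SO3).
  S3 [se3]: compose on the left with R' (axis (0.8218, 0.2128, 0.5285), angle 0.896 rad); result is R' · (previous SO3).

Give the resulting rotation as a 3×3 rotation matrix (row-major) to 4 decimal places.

rotation (matrix) = ((-0.9324, -0.2389, -0.2713), (0.0188, 0.7175, -0.6963), (0.3610, -0.6543, -0.6645))

source (pnp_recover): camera pose = R=[0.5888 -0.0187 -0.8081; 0.3231 0.9218 0.2142; 0.7409 -0.3872 0.5488], t=(0.4002, -0.3601, 6.6130)
after S1 (rot_of_se3): [0.5888 -0.0187 -0.8081; 0.3231 0.9218 0.2142; 0.7409 -0.3872 0.5488]
after S2 (compose_so3): [-0.8110 0.1355 -0.5692; 0.5825 0.0959 -0.8071; -0.0548 -0.9861 -0.1567]
after S3 (compose_so3): [-0.9324 -0.2389 -0.2713; 0.0188 0.7175 -0.6963; 0.3610 -0.6543 -0.6645]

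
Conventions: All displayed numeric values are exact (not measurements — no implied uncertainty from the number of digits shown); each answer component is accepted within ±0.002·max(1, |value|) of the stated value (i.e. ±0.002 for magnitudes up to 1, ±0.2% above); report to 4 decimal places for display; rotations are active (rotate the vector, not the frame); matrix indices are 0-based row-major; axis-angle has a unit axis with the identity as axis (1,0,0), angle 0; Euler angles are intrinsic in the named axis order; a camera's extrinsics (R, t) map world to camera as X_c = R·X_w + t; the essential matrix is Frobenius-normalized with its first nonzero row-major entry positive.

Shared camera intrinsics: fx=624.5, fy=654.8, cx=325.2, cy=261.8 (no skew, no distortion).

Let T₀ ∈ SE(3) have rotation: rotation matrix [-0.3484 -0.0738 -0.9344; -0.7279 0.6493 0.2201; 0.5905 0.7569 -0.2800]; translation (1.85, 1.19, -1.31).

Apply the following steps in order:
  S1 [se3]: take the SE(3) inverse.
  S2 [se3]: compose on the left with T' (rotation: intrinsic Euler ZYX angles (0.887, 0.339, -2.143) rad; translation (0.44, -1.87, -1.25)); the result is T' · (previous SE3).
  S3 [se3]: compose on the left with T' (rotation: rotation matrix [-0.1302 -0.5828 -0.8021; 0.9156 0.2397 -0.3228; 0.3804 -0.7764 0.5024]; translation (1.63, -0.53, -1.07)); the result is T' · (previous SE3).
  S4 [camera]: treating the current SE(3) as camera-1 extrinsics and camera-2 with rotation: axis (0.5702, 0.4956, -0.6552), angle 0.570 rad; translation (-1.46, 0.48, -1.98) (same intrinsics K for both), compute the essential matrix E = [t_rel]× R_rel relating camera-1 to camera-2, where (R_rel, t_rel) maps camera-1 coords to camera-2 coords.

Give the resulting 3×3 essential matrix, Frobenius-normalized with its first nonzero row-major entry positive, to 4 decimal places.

after S1 (invert_se3): R=[-0.3484 -0.7279 0.5905; -0.0738 0.6493 0.7569; -0.9344 0.2201 -0.2800], t=(2.2844, 0.3554, 1.1000)
after S2 (compose_se3): R=[0.4897 -0.4443 0.7502; -0.5793 -0.8088 -0.1009; 0.6516 -0.3852 -0.6535], t=(1.0454, 0.0321, -2.8532)
after S3 (compose_se3): R=[-0.2488 0.8382 0.4853; 0.0992 -0.4764 0.8736; 0.9635 0.2655 0.0354], t=(3.7637, 1.3559, -2.1307)
after S4 (essential): [0.3565 -0.6091 -0.0272; -0.1231 -0.0347 -0.6848; 0.0041 0.0356 0.1206]

matrix = [0.3565 -0.6091 -0.0272; -0.1231 -0.0347 -0.6848; 0.0041 0.0356 0.1206]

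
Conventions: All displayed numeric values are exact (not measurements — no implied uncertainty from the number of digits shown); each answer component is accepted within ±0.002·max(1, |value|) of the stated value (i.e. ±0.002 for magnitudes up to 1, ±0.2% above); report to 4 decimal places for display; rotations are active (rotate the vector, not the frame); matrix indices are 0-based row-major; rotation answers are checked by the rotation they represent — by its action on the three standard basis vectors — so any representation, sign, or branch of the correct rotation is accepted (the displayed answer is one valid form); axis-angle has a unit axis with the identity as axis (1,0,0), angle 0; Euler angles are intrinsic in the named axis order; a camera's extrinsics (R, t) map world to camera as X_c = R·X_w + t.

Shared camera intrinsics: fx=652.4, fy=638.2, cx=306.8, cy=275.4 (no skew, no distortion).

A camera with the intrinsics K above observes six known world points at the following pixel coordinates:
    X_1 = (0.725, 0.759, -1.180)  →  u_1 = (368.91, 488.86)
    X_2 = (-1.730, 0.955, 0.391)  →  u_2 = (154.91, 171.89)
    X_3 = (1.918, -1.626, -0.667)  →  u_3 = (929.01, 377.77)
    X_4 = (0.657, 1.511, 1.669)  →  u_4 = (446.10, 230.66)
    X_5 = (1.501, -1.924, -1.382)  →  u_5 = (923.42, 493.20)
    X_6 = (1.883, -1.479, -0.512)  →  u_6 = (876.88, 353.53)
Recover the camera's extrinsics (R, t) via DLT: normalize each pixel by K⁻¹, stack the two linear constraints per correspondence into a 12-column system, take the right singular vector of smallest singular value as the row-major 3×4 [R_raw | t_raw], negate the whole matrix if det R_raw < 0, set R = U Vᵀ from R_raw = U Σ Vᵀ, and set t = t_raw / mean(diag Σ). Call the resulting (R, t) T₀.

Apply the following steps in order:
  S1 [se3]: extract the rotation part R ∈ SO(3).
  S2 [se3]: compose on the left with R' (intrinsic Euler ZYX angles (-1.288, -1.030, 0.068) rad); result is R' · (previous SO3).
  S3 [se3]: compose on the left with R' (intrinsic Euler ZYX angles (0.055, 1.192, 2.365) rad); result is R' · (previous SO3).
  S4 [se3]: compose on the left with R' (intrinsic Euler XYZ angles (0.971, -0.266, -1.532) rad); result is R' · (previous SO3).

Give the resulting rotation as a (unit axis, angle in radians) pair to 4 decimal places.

source (pnp_recover): camera pose = R=[0.8896 -0.2097 0.4058; 0.4551 0.4847 -0.7470; -0.0401 0.8491 0.5266], t=(0.3801, -0.2200, 4.0699)
after S1 (rot_of_se3): [0.8896 -0.2097 0.4058; 0.4551 0.4847 -0.7470; -0.0401 0.8491 0.5266]
after S2 (compose_so3): [0.5686 0.1683 -0.8052; -0.3198 0.9471 -0.0278; 0.7580 0.2733 0.5923]
after S3 (compose_so3): [-0.4829 0.5447 -0.6856; -0.3302 -0.8384 -0.4336; -0.8111 0.0170 0.5847]
after S4 (compose_so3): [-0.1232 -0.7924 -0.5974; 0.9867 -0.1619 0.0113; -0.1057 -0.5881 0.8019]

rotation (axis_angle) = ((-0.3089, -0.2534, 0.9167), 1.8148)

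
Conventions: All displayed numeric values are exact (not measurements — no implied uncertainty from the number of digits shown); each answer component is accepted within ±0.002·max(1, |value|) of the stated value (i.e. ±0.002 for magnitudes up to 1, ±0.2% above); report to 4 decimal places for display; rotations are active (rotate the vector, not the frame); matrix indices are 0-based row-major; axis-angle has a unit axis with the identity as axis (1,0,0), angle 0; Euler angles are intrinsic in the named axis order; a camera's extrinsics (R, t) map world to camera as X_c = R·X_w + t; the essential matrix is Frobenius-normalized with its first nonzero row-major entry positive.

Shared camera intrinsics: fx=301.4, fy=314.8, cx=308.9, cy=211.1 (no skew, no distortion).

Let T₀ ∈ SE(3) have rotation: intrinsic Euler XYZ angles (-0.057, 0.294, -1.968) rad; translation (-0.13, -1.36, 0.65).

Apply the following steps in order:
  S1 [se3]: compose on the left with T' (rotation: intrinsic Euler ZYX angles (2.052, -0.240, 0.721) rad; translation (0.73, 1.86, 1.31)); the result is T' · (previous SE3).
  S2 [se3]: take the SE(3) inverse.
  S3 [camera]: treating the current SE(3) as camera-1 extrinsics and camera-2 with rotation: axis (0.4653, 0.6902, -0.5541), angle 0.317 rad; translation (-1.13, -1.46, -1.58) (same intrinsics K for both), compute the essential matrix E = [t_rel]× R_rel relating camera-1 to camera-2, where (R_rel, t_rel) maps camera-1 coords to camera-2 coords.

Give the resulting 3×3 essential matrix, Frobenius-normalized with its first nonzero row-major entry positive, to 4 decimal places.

matrix = [0.1060 -0.3344 -0.1968; -0.1653 -0.0799 0.6515; 0.0804 -0.6088 0.0545]

after S1 (compose_se3): R=[0.8186 -0.3221 0.4755; 0.1505 0.9193 0.3637; -0.5543 -0.2262 0.8010], t=(2.0293, 2.5058, 0.8813)
after S2 (invert_se3): R=[0.8186 0.1505 -0.5543; -0.3221 0.9193 -0.2262; 0.4755 0.3637 0.8010], t=(-1.5498, -1.4506, -2.5822)
after S3 (essential): [0.1060 -0.3344 -0.1968; -0.1653 -0.0799 0.6515; 0.0804 -0.6088 0.0545]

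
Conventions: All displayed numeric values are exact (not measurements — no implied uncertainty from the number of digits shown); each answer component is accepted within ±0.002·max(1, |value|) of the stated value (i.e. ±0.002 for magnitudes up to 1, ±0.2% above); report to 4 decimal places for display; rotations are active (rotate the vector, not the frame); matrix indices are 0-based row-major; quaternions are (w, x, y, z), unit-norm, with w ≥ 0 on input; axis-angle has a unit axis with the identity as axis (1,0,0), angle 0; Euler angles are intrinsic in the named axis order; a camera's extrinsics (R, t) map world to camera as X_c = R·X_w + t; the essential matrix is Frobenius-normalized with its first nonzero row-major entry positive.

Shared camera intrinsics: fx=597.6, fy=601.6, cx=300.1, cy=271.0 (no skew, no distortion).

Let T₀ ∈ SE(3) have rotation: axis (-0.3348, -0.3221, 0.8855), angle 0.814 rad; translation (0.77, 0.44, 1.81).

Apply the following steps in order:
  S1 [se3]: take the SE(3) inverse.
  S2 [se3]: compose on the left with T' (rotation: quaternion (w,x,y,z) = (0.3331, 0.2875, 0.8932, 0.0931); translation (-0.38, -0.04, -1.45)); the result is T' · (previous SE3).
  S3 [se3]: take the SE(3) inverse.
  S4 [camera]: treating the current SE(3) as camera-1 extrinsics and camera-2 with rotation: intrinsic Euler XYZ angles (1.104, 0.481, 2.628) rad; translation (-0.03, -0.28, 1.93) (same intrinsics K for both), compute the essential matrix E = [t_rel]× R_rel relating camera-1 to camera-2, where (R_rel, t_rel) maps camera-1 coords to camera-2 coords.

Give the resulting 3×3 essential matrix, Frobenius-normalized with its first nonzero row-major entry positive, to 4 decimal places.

matrix = [0.1505 -0.4254 0.5187; -0.4909 0.2262 0.3986; -0.2051 0.1850 0.0036]

after S1 (invert_se3): R=[0.7217 0.6776 0.1413; -0.6100 0.7191 -0.3328; -0.3271 0.1540 0.9324], t=(-1.1096, 0.7557, -1.5035)
after S2 (compose_se3): R=[-0.9299 0.0094 0.3678; -0.0749 0.9739 -0.2142; -0.3602 -0.2268 -0.9049], t=(-0.3339, -0.0231, 0.5650)
after S3 (invert_se3): R=[-0.9299 -0.0749 -0.3602; 0.0094 0.9739 -0.2268; 0.3678 -0.2142 -0.9049], t=(-0.1087, 0.1537, 0.6291)
after S4 (essential): [0.1505 -0.4254 0.5187; -0.4909 0.2262 0.3986; -0.2051 0.1850 0.0036]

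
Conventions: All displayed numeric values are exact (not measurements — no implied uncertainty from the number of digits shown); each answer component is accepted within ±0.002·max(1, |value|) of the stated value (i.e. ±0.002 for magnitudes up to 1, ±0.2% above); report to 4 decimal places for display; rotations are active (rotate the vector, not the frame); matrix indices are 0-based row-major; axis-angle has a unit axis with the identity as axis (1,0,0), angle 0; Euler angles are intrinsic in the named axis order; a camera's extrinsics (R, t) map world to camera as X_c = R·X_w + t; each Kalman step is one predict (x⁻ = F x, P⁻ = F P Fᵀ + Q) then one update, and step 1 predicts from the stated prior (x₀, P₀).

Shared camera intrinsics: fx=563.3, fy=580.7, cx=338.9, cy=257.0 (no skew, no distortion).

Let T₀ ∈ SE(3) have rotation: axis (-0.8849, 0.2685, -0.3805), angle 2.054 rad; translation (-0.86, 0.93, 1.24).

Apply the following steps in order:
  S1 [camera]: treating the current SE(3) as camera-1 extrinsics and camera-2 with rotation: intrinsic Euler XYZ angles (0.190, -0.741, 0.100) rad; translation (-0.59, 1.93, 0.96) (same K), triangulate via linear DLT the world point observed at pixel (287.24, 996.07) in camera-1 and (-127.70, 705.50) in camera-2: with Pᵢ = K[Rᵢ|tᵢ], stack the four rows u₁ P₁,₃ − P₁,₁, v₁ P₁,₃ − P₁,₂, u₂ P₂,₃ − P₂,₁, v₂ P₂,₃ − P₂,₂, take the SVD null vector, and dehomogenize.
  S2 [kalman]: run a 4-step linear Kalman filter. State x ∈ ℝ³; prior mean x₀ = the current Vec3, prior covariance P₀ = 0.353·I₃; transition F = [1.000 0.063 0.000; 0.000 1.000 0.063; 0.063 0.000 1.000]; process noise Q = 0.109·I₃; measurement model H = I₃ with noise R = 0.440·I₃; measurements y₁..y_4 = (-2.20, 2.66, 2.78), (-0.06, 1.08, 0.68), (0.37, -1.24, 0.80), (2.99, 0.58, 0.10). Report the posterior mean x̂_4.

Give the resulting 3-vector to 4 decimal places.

after S1 (triangulate): (-0.0853, -0.5489, 1.0645)
after S2 (kf_track): (1.0402, 0.4559, 0.7430)

result = (1.0402, 0.4559, 0.7430)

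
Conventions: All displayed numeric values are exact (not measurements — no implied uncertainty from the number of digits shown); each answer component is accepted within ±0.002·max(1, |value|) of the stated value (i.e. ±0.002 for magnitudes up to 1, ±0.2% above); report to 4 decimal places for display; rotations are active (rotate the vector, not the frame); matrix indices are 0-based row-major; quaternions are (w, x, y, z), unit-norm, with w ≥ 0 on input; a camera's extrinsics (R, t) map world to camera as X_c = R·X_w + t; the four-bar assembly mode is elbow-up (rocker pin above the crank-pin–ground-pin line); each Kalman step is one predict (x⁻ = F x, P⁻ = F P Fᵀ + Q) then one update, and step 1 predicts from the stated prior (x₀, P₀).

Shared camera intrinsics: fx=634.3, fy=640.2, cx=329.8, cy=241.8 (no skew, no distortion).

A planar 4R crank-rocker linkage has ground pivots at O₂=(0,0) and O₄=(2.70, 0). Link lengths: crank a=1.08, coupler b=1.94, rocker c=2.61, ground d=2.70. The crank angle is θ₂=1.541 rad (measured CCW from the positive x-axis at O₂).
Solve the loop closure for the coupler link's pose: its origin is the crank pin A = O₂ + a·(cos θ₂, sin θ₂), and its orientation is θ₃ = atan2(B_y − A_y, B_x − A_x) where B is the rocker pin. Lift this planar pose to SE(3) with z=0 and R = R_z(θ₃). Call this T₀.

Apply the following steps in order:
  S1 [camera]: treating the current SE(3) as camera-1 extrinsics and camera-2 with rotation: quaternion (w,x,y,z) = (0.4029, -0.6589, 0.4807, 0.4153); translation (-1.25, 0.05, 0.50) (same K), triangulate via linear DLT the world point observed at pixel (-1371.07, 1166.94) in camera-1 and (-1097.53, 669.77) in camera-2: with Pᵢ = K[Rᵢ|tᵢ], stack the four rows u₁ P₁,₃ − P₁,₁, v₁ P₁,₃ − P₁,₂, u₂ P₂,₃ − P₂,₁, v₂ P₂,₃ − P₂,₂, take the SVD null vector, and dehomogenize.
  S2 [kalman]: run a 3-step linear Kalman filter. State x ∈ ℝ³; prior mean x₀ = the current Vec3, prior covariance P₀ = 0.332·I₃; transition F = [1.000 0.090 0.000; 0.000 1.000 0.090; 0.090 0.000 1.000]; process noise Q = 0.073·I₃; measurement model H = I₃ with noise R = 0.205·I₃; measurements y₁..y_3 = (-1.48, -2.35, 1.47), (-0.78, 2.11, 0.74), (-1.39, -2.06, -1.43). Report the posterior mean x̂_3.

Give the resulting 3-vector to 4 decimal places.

source (fourbar_fk): coupler pose = R=[0.7659 -0.6430 0.0000; 0.6430 0.7659 0.0000; 0.0000 0.0000 1.0000], t=(0.0322, 1.0795, 0.0000)
after S1 (triangulate): (-1.8106, 1.9428, 0.9710)
after S2 (kf_track): (-1.3325, -0.5788, -0.2640)

result = (-1.3325, -0.5788, -0.2640)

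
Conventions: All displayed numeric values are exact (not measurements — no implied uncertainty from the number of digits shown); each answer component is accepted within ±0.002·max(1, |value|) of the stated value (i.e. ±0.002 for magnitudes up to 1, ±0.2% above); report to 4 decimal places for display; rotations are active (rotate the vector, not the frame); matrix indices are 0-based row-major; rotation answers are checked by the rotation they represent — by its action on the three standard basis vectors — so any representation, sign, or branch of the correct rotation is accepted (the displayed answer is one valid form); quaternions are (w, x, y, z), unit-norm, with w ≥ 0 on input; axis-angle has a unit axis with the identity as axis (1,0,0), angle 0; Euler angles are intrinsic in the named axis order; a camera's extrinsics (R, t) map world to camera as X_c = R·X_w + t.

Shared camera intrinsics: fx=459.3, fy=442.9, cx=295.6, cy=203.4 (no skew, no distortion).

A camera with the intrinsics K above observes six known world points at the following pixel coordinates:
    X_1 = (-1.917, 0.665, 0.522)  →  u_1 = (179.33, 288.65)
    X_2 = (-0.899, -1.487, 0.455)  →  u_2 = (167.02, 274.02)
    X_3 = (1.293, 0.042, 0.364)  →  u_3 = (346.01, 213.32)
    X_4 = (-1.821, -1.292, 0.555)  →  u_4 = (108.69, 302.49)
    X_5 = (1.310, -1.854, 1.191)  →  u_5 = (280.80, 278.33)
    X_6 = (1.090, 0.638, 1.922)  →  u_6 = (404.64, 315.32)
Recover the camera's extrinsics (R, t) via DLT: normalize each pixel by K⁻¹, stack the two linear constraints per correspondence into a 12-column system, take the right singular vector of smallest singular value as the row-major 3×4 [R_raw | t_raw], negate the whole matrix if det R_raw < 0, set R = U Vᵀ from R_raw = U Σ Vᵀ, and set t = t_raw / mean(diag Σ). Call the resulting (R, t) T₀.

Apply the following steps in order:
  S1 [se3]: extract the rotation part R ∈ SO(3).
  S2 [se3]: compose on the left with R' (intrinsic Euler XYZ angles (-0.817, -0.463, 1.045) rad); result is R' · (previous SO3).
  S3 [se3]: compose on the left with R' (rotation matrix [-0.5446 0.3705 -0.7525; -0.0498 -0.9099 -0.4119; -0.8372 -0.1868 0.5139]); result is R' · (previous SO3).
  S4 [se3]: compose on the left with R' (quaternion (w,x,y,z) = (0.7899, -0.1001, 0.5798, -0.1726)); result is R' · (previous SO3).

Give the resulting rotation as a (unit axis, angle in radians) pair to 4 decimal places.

rotation (axis_angle) = ((-0.5887, 0.7764, -0.2249), 3.0474)

source (pnp_recover): camera pose = R=[0.6904 0.6609 0.2944; -0.1918 -0.2252 0.9553; 0.6976 -0.7159 -0.0287], t=(-0.2899, 0.0598, 5.8578)
after S1 (rot_of_se3): [0.6904 0.6609 0.2944; -0.1918 -0.2252 0.9553; 0.6976 -0.7159 -0.0287]
after S2 (compose_so3): [0.1469 0.7908 -0.5942; 0.9647 0.0183 0.2628; 0.2186 -0.6118 -0.7602]
after S3 (compose_so3): [0.1129 0.0365 0.9929; -0.9751 0.1960 0.1036; -0.1908 -0.9799 0.0577]
after S4 (compose_so3): [-0.3039 -0.8910 0.3372; -0.9333 0.2074 -0.2931; 0.1912 -0.4038 -0.8946]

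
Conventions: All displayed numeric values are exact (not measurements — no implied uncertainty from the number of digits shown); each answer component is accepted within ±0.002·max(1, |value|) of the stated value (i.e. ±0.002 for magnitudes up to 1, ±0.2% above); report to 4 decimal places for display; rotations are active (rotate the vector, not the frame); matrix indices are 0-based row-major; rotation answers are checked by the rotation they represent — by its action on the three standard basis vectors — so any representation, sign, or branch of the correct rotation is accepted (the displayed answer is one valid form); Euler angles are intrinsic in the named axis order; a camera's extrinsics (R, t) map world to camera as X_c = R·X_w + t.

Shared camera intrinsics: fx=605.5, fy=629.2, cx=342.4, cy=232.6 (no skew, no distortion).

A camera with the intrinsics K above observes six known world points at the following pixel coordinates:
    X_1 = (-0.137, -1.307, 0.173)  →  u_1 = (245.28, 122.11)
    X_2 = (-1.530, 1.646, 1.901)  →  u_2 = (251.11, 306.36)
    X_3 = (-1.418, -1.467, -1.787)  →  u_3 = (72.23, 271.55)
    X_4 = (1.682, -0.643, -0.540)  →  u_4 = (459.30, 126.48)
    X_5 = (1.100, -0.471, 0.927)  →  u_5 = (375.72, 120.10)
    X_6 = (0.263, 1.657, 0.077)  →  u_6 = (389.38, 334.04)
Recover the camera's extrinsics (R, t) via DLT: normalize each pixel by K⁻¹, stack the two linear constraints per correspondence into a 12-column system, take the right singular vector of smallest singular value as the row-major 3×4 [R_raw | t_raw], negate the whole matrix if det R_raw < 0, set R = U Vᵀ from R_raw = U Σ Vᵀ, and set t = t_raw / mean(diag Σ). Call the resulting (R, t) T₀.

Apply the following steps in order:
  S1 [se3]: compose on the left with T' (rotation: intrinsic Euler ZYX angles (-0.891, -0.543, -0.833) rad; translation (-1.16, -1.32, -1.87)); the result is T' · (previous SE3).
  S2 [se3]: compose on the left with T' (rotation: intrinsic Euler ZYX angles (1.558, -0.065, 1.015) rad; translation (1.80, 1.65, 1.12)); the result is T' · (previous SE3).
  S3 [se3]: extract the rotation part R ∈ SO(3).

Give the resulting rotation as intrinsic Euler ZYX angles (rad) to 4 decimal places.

rotation (euler_zyx) = (0.1647, 0.2194, 0.2281)

source (pnp_recover): camera pose = R=[0.9110 0.3836 -0.1513; -0.4081 0.7869 -0.4628; -0.0585 0.4834 0.8735], t=(-0.3000, 0.0100, 6.4099)
after S1 (compose_se3): R=[0.1578 0.9798 -0.1230; -0.7009 0.1989 0.6850; 0.6956 -0.0220 0.7181], t=(0.9743, 3.5953, 1.6601)
after S2 (compose_se3): R=[0.9628 -0.1112 0.2462; 0.1600 0.9690 -0.1883; -0.2176 0.2207 0.9508], t=(1.3225, 2.3731, 5.1050)
after S3 (rot_of_se3): [0.9628 -0.1112 0.2462; 0.1600 0.9690 -0.1883; -0.2176 0.2207 0.9508]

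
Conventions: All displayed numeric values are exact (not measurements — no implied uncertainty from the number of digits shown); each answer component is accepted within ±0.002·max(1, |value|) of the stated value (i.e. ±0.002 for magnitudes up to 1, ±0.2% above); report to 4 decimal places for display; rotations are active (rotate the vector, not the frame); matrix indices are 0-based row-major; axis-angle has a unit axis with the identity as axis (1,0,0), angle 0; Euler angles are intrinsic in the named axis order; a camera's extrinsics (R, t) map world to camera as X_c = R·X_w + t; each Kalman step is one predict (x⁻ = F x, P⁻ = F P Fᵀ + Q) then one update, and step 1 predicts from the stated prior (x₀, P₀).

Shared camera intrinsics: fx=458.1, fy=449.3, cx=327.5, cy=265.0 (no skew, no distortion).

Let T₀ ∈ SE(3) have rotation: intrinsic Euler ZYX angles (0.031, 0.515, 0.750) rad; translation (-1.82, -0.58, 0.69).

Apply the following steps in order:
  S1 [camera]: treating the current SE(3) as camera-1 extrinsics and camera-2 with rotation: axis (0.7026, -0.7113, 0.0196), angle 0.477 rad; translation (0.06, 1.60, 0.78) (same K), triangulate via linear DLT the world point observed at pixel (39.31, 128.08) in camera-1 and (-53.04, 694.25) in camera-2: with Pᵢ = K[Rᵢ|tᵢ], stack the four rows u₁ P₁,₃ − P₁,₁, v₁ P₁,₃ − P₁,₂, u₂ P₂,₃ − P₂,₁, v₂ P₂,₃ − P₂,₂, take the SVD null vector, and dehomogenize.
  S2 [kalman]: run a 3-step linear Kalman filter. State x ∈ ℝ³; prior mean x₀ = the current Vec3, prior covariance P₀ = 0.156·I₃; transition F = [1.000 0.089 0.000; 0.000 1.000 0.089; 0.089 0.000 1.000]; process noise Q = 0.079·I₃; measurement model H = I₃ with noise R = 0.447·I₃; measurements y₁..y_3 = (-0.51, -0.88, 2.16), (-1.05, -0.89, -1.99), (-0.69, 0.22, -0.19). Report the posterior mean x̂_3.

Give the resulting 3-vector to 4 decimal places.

result = (-0.9641, 0.1574, 0.1473)

after S1 (triangulate): (-1.3680, 1.1278, 1.7626)
after S2 (kf_track): (-0.9641, 0.1574, 0.1473)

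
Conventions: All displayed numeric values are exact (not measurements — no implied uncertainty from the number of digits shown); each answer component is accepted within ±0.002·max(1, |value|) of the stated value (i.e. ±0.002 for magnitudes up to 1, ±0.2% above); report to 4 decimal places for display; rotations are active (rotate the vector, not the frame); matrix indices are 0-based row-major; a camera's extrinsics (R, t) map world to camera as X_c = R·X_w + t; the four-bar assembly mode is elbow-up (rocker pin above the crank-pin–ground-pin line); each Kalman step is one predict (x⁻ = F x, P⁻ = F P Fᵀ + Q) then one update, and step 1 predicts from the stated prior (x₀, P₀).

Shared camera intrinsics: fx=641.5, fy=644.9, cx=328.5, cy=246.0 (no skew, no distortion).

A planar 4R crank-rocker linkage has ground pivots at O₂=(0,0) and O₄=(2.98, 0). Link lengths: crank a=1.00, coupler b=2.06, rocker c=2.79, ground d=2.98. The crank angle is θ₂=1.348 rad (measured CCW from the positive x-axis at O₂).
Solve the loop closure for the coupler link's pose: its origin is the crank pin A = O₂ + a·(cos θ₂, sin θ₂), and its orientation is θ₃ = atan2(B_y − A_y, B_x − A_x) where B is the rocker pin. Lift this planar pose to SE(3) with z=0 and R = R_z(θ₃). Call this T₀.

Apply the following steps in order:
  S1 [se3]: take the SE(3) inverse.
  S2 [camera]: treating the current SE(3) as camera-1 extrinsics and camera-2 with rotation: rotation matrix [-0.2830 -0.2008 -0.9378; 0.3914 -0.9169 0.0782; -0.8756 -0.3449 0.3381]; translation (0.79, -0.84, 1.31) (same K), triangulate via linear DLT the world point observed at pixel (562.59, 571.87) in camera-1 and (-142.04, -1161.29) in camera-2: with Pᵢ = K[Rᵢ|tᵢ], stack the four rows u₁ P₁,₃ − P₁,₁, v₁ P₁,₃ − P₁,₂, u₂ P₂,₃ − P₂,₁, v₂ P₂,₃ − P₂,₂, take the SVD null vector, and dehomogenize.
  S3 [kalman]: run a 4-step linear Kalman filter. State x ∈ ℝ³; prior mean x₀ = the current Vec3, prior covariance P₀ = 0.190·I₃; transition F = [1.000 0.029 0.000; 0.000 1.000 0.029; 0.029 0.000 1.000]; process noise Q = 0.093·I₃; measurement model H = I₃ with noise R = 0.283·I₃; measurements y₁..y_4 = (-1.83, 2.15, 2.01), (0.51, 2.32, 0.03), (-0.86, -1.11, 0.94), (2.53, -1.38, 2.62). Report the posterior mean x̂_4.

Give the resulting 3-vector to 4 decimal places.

result = (0.8385, -0.1435, 1.6399)

source (fourbar_fk): coupler pose = R=[0.6958 -0.7183 0.0000; 0.7183 0.6958 0.0000; 0.0000 0.0000 1.0000], t=(0.2210, 0.9753, 0.0000)
after S1 (invert_se3): R=[0.6958 0.7183 0.0000; -0.7183 0.6958 -0.0000; 0.0000 0.0000 1.0000], t=(-0.8542, -0.5199, 0.0000)
after S2 (triangulate): (0.0822, 1.7562, 1.2725)
after S3 (kf_track): (0.8385, -0.1435, 1.6399)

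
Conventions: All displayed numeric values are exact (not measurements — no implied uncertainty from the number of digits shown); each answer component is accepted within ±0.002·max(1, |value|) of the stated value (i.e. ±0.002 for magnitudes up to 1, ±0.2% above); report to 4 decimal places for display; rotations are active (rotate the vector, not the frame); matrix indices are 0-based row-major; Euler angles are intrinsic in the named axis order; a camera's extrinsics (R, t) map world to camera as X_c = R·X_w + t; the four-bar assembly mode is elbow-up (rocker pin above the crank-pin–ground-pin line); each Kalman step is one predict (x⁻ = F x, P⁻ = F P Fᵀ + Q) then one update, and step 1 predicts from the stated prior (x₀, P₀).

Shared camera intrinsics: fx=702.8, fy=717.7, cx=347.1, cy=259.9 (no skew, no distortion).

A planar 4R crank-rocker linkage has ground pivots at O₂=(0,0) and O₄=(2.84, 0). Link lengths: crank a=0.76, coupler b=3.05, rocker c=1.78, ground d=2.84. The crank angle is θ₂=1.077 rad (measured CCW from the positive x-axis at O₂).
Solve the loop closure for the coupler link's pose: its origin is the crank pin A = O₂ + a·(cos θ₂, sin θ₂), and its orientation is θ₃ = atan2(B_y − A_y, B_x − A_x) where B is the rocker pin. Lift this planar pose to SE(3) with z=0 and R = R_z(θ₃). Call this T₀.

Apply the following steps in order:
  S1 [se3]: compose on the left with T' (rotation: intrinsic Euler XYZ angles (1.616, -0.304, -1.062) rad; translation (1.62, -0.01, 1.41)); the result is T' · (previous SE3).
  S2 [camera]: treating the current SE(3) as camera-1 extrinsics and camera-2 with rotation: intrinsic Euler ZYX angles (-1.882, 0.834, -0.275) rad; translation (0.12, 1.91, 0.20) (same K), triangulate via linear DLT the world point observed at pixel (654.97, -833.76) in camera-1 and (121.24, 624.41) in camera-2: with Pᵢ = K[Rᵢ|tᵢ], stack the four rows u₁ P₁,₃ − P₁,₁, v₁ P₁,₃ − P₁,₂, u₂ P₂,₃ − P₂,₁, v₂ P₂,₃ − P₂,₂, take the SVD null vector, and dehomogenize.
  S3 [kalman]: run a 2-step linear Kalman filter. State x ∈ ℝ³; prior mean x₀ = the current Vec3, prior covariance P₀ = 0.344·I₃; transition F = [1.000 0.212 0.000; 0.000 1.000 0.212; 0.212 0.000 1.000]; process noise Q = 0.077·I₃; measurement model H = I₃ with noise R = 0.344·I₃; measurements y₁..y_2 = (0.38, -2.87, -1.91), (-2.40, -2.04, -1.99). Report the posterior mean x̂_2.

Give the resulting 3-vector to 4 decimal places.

result = (-1.6482, -2.1920, -1.1844)

source (fourbar_fk): coupler pose = R=[0.9364 -0.3510 0.0000; 0.3510 0.9364 0.0000; 0.0000 0.0000 1.0000], t=(0.3602, 0.6692, 0.0000)
after S1 (compose_se3): R=[0.7277 0.6171 -0.2993; -0.1988 -0.2279 -0.9532; -0.6564 0.7532 -0.0431], t=(2.3451, -0.2378, 1.4111)
after S2 (triangulate): (-0.8639, -1.1246, 1.8786)
after S3 (kf_track): (-1.6482, -2.1920, -1.1844)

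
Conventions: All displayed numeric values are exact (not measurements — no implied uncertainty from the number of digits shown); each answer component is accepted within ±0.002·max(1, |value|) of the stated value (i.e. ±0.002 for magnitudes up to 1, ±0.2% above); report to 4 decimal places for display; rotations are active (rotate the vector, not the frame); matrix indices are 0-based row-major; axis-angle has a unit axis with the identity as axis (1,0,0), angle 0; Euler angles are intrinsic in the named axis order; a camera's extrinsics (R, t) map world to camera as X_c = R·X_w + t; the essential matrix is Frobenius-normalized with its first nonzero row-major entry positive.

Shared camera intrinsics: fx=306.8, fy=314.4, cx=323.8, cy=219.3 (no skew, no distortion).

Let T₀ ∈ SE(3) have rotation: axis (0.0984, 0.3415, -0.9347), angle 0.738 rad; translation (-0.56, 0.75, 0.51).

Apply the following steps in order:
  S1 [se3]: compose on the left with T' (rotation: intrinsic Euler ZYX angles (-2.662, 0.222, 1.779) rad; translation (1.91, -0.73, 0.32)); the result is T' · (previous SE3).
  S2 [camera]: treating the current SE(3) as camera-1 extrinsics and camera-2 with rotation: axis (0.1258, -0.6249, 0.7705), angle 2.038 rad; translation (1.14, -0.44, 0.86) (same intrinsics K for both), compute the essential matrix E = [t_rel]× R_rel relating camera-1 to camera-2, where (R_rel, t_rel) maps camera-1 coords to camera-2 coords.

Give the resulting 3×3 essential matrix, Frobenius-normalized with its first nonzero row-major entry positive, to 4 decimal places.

matrix = [0.0809 -0.6160 -0.2215; -0.6149 -0.0912 0.2665; -0.1695 -0.2806 -0.0023]

after S1 (compose_se3): R=[-0.3605 -0.7655 -0.5329; -0.6117 -0.2373 0.7546; -0.7041 0.5980 -0.3828], t=(1.9701, 0.0384, 1.0563)
after S2 (essential): [0.0809 -0.6160 -0.2215; -0.6149 -0.0912 0.2665; -0.1695 -0.2806 -0.0023]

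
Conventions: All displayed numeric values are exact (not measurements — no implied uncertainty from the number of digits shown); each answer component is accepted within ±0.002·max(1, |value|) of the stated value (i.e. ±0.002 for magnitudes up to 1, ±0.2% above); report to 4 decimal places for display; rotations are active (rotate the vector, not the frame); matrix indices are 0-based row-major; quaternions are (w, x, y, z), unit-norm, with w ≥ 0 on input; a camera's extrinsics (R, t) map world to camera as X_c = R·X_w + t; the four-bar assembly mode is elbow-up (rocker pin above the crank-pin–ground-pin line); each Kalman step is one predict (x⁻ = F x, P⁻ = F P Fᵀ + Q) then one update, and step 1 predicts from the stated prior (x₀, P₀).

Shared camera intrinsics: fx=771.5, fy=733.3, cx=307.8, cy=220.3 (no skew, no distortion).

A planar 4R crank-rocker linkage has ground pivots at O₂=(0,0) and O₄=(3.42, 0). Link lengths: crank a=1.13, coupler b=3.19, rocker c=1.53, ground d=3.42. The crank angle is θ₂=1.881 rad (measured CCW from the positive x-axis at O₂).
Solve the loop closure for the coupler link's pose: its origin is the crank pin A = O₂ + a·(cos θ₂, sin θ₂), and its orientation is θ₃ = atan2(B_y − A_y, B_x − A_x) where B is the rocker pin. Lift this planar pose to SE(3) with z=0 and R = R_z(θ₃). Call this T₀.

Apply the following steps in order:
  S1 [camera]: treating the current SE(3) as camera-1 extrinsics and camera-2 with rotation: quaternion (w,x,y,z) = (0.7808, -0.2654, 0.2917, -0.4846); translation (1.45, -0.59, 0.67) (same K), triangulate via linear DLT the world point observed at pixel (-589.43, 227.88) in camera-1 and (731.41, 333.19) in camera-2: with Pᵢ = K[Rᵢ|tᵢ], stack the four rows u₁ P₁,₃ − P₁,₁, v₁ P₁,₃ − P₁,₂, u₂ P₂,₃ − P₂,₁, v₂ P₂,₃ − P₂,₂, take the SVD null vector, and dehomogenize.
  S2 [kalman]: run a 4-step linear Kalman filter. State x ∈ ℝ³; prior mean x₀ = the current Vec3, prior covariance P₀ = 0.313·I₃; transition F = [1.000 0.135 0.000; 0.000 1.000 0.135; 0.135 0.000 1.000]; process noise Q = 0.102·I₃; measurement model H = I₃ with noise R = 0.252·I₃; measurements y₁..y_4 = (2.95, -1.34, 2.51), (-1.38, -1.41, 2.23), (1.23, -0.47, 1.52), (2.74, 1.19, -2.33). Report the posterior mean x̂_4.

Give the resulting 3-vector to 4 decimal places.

result = (1.4072, 0.3099, 0.0322)

source (fourbar_fk): coupler pose = R=[0.9945 -0.1049 0.0000; 0.1049 0.9945 0.0000; 0.0000 0.0000 1.0000], t=(-0.3449, 1.0761, 0.0000)
after S1 (triangulate): (-1.2754, -0.9340, 1.3030)
after S2 (kf_track): (1.4072, 0.3099, 0.0322)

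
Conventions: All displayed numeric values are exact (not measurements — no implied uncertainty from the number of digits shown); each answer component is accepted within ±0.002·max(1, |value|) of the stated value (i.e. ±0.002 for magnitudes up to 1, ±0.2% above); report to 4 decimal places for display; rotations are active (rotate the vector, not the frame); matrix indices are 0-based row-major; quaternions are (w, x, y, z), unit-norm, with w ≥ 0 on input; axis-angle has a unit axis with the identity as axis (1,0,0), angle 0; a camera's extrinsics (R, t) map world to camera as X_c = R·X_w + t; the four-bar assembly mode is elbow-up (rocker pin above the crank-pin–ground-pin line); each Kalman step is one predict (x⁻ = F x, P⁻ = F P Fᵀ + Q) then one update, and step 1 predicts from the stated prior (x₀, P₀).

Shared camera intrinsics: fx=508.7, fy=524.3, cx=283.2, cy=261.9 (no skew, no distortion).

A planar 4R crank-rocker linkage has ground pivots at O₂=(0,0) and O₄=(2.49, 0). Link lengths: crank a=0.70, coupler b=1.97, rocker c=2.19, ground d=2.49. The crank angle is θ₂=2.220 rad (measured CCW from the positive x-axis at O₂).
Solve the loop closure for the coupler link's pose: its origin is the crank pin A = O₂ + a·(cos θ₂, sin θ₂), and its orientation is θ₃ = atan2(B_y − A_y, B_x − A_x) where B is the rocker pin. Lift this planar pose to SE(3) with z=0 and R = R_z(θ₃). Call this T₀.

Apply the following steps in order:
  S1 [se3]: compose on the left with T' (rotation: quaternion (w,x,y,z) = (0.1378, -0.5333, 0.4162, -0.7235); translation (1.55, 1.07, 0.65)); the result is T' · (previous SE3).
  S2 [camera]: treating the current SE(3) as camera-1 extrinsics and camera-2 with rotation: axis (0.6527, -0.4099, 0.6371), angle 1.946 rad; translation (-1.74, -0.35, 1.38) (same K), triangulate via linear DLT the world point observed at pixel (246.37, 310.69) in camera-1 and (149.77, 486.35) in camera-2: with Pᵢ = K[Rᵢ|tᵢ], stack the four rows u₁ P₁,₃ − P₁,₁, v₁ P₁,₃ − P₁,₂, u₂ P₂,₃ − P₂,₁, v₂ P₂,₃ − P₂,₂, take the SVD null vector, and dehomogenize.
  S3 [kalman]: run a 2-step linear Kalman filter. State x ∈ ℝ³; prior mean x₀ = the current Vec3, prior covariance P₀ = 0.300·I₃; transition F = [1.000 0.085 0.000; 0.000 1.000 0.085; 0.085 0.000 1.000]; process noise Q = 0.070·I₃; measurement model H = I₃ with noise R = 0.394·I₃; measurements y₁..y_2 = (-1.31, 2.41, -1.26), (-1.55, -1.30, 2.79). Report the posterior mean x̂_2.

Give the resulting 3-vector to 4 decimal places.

source (fourbar_fk): coupler pose = R=[0.8013 -0.5983 0.0000; 0.5983 0.8013 0.0000; 0.0000 0.0000 1.0000], t=(-0.4232, 0.5576, 0.0000)
after S1 (compose_se3): R=[-0.4614 0.0394 0.8863; -0.8838 -0.1084 -0.4552; 0.0781 -0.9933 0.0848], t=(1.5801, 0.9990, -0.0457)
after S2 (triangulate): (1.6429, -0.9428, -0.9622)
after S3 (kf_track): (-0.4154, -0.1791, 0.4346)

result = (-0.4154, -0.1791, 0.4346)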